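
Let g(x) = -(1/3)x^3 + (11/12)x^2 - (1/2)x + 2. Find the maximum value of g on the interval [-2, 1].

28/3

g'(x) = -x^2 + (11/6)x - 1/2, whose only zero in [-2, 1] is x = 1/3.
Candidates: g(-2) = 28/3, g(1/3) = 623/324, g(1) = 25/12.
The maximum over the interval is 28/3, attained at x = -2.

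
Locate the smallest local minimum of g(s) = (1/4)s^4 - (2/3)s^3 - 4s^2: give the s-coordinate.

4

g'(s) = s^3 - 2s^2 - 8s. Setting g'(s) = 0 gives s ∈ {-2, 0, 4}.
Second-derivative test with g''(s) = 3s^2 - 4s - 8: g''(-2) = 12 > 0 ⇒ local minimum; g''(0) = -8 < 0 ⇒ local maximum; g''(4) = 24 > 0 ⇒ local minimum.
The smallest local minimum is g(4) = -128/3.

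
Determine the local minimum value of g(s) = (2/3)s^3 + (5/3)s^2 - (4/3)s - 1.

g'(s) = 2s^2 + (10/3)s - 4/3 = 0 at s = -2, 1/3.
Second-derivative test with g''(s) = 4s + 10/3: g''(-2) = -14/3 < 0 ⇒ local maximum; g''(1/3) = 14/3 > 0 ⇒ local minimum.
So the local minimum value is g(1/3) = -100/81.

-100/81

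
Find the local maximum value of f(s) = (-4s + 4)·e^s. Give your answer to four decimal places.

Differentiating with the product rule gives f'(s) = (-4s)·e^s. Since e^s > 0, the only critical point is s = 0.
f''(0) has the same sign as -4 < 0, so this is a local maximum.
f(0) = (4)·e^(0) ≈ 4.0000.

4.0000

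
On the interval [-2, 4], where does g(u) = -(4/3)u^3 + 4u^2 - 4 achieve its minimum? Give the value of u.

g'(u) = -4u^2 + 8u, which vanishes at u = 0 and u = 2.
Candidates: g(-2) = 68/3, g(0) = -4, g(2) = 4/3, g(4) = -76/3.
So the minimum is g(4) = -76/3.

4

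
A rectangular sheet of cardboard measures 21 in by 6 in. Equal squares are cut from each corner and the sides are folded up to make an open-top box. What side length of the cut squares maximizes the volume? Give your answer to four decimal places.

With cut size x, the volume is V(x) = x(21 − 2x)(6 − 2x) for 0 < x < 3.
V'(x) = 12x^2 − 108x + 126. Setting V'(x) = 0 gives x ≈ 1.3775 (the root in (0, 3)).
V''(x) = 24x − 108 is negative there, so this is the maximum; V ≈ 81.5549.

1.3775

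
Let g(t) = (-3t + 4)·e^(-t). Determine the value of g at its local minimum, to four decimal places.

-0.2909

g'(t) = (-3)·e^(-t) + (-3t + 4)·(-1)·e^(-t) = (3t - 7)·e^(-t). Since e^(-t) > 0, the only critical point is t = 7/3.
g''(7/3) has the same sign as 3 > 0, so this is a local minimum.
g(7/3) = (-3)·e^(-7/3) ≈ -0.2909.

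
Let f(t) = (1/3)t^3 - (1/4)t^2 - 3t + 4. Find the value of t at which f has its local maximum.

f'(t) = t^2 - (1/2)t - 3. Setting f'(t) = 0 gives t ∈ {-3/2, 2}.
Since f''(t) = 2t - 1/2, we get f''(-3/2) = -7/2 < 0 ⇒ local maximum; f''(2) = 7/2 > 0 ⇒ local minimum.
The local maximum is f(-3/2) = 109/16.

-3/2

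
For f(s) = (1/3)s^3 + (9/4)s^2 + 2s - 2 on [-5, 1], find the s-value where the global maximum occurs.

Differentiating, f'(s) = s^2 + (9/2)s + 2; which vanishes at s = -4 and s = -1/2.
Compare values at every candidate in [-5, 1]: f(-5) = 31/12,  f(-4) = 14/3,  f(-1/2) = -119/48,  f(1) = 31/12.
The maximum over the interval is 14/3, attained at s = -4.

-4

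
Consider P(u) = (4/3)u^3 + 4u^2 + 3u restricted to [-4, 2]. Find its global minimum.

-100/3

P'(u) = 4u^2 + 8u + 3, which vanishes at u = -3/2 and u = -1/2.
Compare values at every candidate in [-4, 2]: P(-4) = -100/3,  P(-3/2) = 0,  P(-1/2) = -2/3,  P(2) = 98/3.
The minimum over the interval is -100/3, attained at u = -4.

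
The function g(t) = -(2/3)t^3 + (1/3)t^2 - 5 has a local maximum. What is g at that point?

g'(t) = -2t^2 + (2/3)t. Setting g'(t) = 0 gives t ∈ {0, 1/3}.
g''(t) = -4t + 2/3. g''(0) = 2/3 > 0 ⇒ local minimum; g''(1/3) = -2/3 < 0 ⇒ local maximum.
So the local maximum value is g(1/3) = -404/81.

-404/81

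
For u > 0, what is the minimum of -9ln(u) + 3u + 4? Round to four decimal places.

3.1125

R'(u) = -9/u + 3 = 0 gives u = 3.
R''(u) = 9/u², which is positive for u > 0, so this is a local minimum.
R(3) = -9·ln(3) + 9 + 4 ≈ 3.1125.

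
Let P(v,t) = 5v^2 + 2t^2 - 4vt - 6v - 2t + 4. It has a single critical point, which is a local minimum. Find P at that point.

-11/6

∂P/∂v = 10v - 4t - 6 = 0 and ∂P/∂t = -4v + 4t - 2 = 0, so (v, t) = (4/3, 11/6).
The Hessian has P_{vv} = 10, P_{tt} = 4, P_{vt} = -4, giving D = 24 > 0 with P_{vv} > 0, so the point is a local minimum.
P(4/3, 11/6) = -11/6.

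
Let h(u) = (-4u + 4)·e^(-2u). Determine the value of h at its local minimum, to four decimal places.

-0.0996

h'(u) = (-4)·e^(-2u) + (-4u + 4)·(-2)·e^(-2u) = (8u - 12)·e^(-2u). Since e^(-2u) > 0, the only critical point is u = 3/2.
h''(3/2) has the same sign as 8 > 0, so this is a local minimum.
h(3/2) = (-2)·e^(-3) ≈ -0.0996.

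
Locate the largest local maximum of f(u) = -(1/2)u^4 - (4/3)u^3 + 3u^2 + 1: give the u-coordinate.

f'(u) = -2u^3 - 4u^2 + 6u = 0 at u = -3, 0, 1.
Since f''(u) = -6u^2 - 8u + 6, we get f''(-3) = -24 < 0 ⇒ local maximum; f''(0) = 6 > 0 ⇒ local minimum; f''(1) = -8 < 0 ⇒ local maximum.
Thus f has its largest local maximum at u = -3, with value 47/2.

-3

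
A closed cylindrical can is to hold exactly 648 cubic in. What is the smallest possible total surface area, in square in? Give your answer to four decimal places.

With radius r and height h, πr²h = 648 so h = 648/(πr²), and S(r) = 2πr² + 2πrh = 2πr² + 2·648/r.
S'(r) = 4πr − 2·648/r² = 0 ⇒ r³ = 648/(2π), so r ≈ 4.6896 and h = 2r ≈ 9.3791.
S''(r) = 4π + 4·648/r³ > 0, so this is the minimum; S ≈ 414.5382.

414.5382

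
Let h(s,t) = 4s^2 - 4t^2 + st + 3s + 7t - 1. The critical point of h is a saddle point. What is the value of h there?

∂h/∂s = 8s + t + 3 = 0 and ∂h/∂t = s - 8t + 7 = 0, so (s, t) = (-31/65, 53/65).
The Hessian has h_{ss} = 8, h_{tt} = -8, h_{st} = 1, giving D = -65 < 0, so the point is a saddle point.
h(-31/65, 53/65) = 74/65.

74/65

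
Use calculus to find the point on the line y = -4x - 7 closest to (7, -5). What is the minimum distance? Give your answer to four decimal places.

7.2761

Minimize D(x)^2 = (x - 7)^2 + (-4x - 2)^2.
d/dx[D^2] = 2(x - 7) + 2·(-4)·(-4x - 2) = 0 ⇒ x = -1/17.
Then y = -115/17 and the distance is √(900/17) ≈ 7.2761.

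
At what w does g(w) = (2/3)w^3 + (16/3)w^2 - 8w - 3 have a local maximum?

g'(w) = 2w^2 + (32/3)w - 8. Setting g'(w) = 0 gives w ∈ {-6, 2/3}.
g''(w) = 4w + 32/3. g''(-6) = -40/3 < 0 ⇒ local maximum; g''(2/3) = 40/3 > 0 ⇒ local minimum.
Thus g has its local maximum at w = -6, with value 93.

-6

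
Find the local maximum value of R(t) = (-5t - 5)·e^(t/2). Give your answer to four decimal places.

R'(t) = (-5)·e^(t/2) + (-5t - 5)·(1/2)·e^(t/2) = (-(5/2)t - 15/2)·e^(t/2). Since e^(t/2) > 0, the only critical point is t = -3.
R''(-3) has the same sign as -5/2 < 0, so this is a local maximum.
R(-3) = (10)·e^(-3/2) ≈ 2.2313.

2.2313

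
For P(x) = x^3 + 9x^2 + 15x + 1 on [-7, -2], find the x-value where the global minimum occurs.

Differentiating, P'(x) = 3x^2 + 18x + 15; whose only zero in [-7, -2] is x = -5.
Evaluating at the critical points and endpoints: P(-7) = -6,  P(-5) = 26,  P(-2) = -1.
Hence the absolute minimum is -6 at x = -7.

-7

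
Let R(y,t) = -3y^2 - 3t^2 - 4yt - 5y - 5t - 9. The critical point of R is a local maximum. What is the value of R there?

-13/2

∂R/∂y = -6y - 4t - 5 = 0 and ∂R/∂t = -4y - 6t - 5 = 0, so (y, t) = (-1/2, -1/2).
The Hessian has R_{yy} = -6, R_{tt} = -6, R_{yt} = -4, giving D = 20 > 0 with R_{yy} < 0, so the point is a local maximum.
R(-1/2, -1/2) = -13/2.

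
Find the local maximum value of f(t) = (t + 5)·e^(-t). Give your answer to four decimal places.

By the product rule, f'(t) = (-t - 4)·e^(-t). Since e^(-t) > 0, the only critical point is t = -4.
f''(-4) has the same sign as -1 < 0, so this is a local maximum.
f(-4) = (1)·e^(4) ≈ 54.5982.

54.5982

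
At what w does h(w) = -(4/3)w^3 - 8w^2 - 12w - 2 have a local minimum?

h'(w) = -4w^2 - 16w - 12 = 0 at w = -3, -1.
Since h''(w) = -8w - 16, we get h''(-3) = 8 > 0 ⇒ local minimum; h''(-1) = -8 < 0 ⇒ local maximum.
The local minimum is h(-3) = -2.

-3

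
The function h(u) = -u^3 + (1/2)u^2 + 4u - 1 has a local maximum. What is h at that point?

h'(u) = -3u^2 + u + 4. Setting h'(u) = 0 gives u ∈ {-1, 4/3}.
Second-derivative test with h''(u) = -6u + 1: h''(-1) = 7 > 0 ⇒ local minimum; h''(4/3) = -7 < 0 ⇒ local maximum.
So the local maximum value is h(4/3) = 77/27.

77/27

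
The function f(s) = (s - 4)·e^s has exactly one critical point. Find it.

3

By the product rule, f'(s) = (s - 3)·e^s. Since e^s > 0, the only critical point is s = 3.
f''(3) has the same sign as 1 > 0, so this is a local minimum.
f(3) = (-1)·e^(3) ≈ -20.0855.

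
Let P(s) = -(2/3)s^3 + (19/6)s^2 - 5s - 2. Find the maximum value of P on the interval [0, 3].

-2

The derivative is -2s^2 + (19/3)s - 5, which vanishes at s = 3/2 and s = 5/3.
Evaluating at the critical points and endpoints: P(0) = -2,  P(3/2) = -37/8,  P(5/3) = -749/162,  P(3) = -13/2.
So the maximum is P(0) = -2.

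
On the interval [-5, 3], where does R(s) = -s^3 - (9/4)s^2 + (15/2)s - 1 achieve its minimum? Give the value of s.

Differentiating, R'(s) = -3s^2 - (9/2)s + 15/2; which vanishes at s = -5/2 and s = 1.
Candidates: R(-5) = 121/4, R(-5/2) = -291/16, R(1) = 13/4, R(3) = -103/4.
The minimum over the interval is -103/4, attained at s = 3.

3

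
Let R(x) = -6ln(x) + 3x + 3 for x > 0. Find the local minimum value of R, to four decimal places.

R'(x) = -6/x + 3 = 0 gives x = 2.
R''(x) = 6/x², which is positive for x > 0, so this is a local minimum.
R(2) = -6·ln(2) + 6 + 3 ≈ 4.8411.

4.8411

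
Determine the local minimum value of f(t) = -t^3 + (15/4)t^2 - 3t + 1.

5/16

f'(t) = -3t^2 + (15/2)t - 3. Setting f'(t) = 0 gives t ∈ {1/2, 2}.
f''(t) = -6t + 15/2. f''(1/2) = 9/2 > 0 ⇒ local minimum; f''(2) = -9/2 < 0 ⇒ local maximum.
The local minimum is f(1/2) = 5/16.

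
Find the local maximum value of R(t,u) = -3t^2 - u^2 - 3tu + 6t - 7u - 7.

96

∂R/∂t = -6t - 3u + 6 = 0 and ∂R/∂u = -3t - 2u - 7 = 0, so (t, u) = (11, -20).
The Hessian has R_{tt} = -6, R_{uu} = -2, R_{tu} = -3, giving D = 3 > 0 with R_{tt} < 0, so the point is a local maximum.
R(11, -20) = 96.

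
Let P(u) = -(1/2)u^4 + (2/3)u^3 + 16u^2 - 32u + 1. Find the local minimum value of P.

P'(u) = -2u^3 + 2u^2 + 32u - 32. Setting P'(u) = 0 gives u ∈ {-4, 1, 4}.
Second-derivative test with P''(u) = -6u^2 + 4u + 32: P''(-4) = -80 < 0 ⇒ local maximum; P''(1) = 30 > 0 ⇒ local minimum; P''(4) = -48 < 0 ⇒ local maximum.
So the local minimum value is P(1) = -89/6.

-89/6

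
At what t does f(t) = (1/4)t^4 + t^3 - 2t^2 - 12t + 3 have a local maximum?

f'(t) = t^3 + 3t^2 - 4t - 12. Setting f'(t) = 0 gives t ∈ {-3, -2, 2}.
f''(t) = 3t^2 + 6t - 4. f''(-3) = 5 > 0 ⇒ local minimum; f''(-2) = -4 < 0 ⇒ local maximum; f''(2) = 20 > 0 ⇒ local minimum.
Thus f has its local maximum at t = -2, with value 15.

-2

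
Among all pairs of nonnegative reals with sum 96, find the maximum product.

2304

With x + y = 96, the product is P(x) = x(96 − x).
P'(x) = 96 − 2x = 0 gives x = 48; P'' = −2 < 0, so this is the maximum.
P = 48·48 = 2304.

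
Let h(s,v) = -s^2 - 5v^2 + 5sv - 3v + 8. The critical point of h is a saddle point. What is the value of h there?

31/5

∂h/∂s = -2s + 5v = 0 and ∂h/∂v = 5s - 10v - 3 = 0, so (s, v) = (3, 6/5).
The Hessian has h_{ss} = -2, h_{vv} = -10, h_{sv} = 5, giving D = -5 < 0, so the point is a saddle point.
h(3, 6/5) = 31/5.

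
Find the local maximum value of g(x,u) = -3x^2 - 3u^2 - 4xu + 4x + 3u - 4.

-53/20

∂g/∂x = -6x - 4u + 4 = 0 and ∂g/∂u = -4x - 6u + 3 = 0, so (x, u) = (3/5, 1/10).
The Hessian has g_{xx} = -6, g_{uu} = -6, g_{xu} = -4, giving D = 20 > 0 with g_{xx} < 0, so the point is a local maximum.
g(3/5, 1/10) = -53/20.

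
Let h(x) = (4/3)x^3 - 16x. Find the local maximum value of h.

h'(x) = 4x^2 - 16 = 0 at x = -2, 2.
Second-derivative test with h''(x) = 8x: h''(-2) = -16 < 0 ⇒ local maximum; h''(2) = 16 > 0 ⇒ local minimum.
The local maximum is h(-2) = 64/3.

64/3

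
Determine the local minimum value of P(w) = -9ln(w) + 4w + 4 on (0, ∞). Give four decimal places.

5.7016

P'(w) = -9/w + 4 = 0 gives w = 9/4.
P''(w) = 9/w², which is positive for w > 0, so this is a local minimum.
P(9/4) = -9·ln(9/4) + 9 + 4 ≈ 5.7016.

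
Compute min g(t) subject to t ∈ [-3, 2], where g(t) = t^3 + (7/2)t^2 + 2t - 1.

-5/2

g'(t) = 3t^2 + 7t + 2, which vanishes at t = -2 and t = -1/3.
Candidates: g(-3) = -5/2,  g(-2) = 1,  g(-1/3) = -71/54,  g(2) = 25.
Hence the absolute minimum is -5/2 at t = -3.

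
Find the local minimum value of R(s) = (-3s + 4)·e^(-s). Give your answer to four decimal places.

-0.2909

Differentiating with the product rule gives R'(s) = (3s - 7)·e^(-s). Since e^(-s) > 0, the only critical point is s = 7/3.
R''(7/3) has the same sign as 3 > 0, so this is a local minimum.
R(7/3) = (-3)·e^(-7/3) ≈ -0.2909.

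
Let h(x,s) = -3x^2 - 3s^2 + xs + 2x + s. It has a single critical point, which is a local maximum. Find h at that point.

∂h/∂x = -6x + s + 2 = 0 and ∂h/∂s = x - 6s + 1 = 0, so (x, s) = (13/35, 8/35).
The Hessian has h_{xx} = -6, h_{ss} = -6, h_{xs} = 1, giving D = 35 > 0 with h_{xx} < 0, so the point is a local maximum.
h(13/35, 8/35) = 17/35.

17/35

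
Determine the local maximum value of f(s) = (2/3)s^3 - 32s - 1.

Critical points: f'(s) = 2s^2 - 32 vanishes at s = -4, 4.
f''(s) = 4s. f''(-4) = -16 < 0 ⇒ local maximum; f''(4) = 16 > 0 ⇒ local minimum.
The local maximum is f(-4) = 253/3.

253/3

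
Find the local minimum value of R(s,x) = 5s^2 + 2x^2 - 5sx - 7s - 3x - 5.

-323/15

∂R/∂s = 10s - 5x - 7 = 0 and ∂R/∂x = -5s + 4x - 3 = 0, so (s, x) = (43/15, 13/3).
The Hessian has R_{ss} = 10, R_{xx} = 4, R_{sx} = -5, giving D = 15 > 0 with R_{ss} > 0, so the point is a local minimum.
R(43/15, 13/3) = -323/15.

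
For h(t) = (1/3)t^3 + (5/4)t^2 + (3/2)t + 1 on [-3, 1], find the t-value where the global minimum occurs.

The derivative is t^2 + (5/2)t + 3/2, which vanishes at t = -3/2 and t = -1.
Candidates: h(-3) = -5/4, h(-3/2) = 7/16, h(-1) = 5/12, h(1) = 49/12.
Hence the absolute minimum is -5/4 at t = -3.

-3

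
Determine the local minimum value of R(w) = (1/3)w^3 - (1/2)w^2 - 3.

R'(w) = w^2 - w. Setting R'(w) = 0 gives w ∈ {0, 1}.
Since R''(w) = 2w - 1, we get R''(0) = -1 < 0 ⇒ local maximum; R''(1) = 1 > 0 ⇒ local minimum.
So the local minimum value is R(1) = -19/6.

-19/6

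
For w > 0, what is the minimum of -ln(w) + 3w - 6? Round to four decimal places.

P'(w) = -1/w + 3 = 0 gives w = 1/3.
P''(w) = 1/w², which is positive for w > 0, so this is a local minimum.
P(1/3) = -1·ln(1/3) + 1 - 6 ≈ -3.9014.

-3.9014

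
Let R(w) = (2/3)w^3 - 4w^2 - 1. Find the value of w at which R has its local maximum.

R'(w) = 2w^2 - 8w. Setting R'(w) = 0 gives w ∈ {0, 4}.
R''(w) = 4w - 8. R''(0) = -8 < 0 ⇒ local maximum; R''(4) = 8 > 0 ⇒ local minimum.
Thus R has its local maximum at w = 0, with value -1.

0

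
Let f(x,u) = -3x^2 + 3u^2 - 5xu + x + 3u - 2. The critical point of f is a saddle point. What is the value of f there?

∂f/∂x = -6x - 5u + 1 = 0 and ∂f/∂u = -5x + 6u + 3 = 0, so (x, u) = (21/61, -13/61).
The Hessian has f_{xx} = -6, f_{uu} = 6, f_{xu} = -5, giving D = -61 < 0, so the point is a saddle point.
f(21/61, -13/61) = -131/61.

-131/61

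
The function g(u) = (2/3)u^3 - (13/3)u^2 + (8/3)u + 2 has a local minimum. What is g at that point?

g'(u) = 2u^2 - (26/3)u + 8/3 = 0 at u = 1/3, 4.
g''(u) = 4u - 26/3. g''(1/3) = -22/3 < 0 ⇒ local maximum; g''(4) = 22/3 > 0 ⇒ local minimum.
Thus g has its local minimum at u = 4, with value -14.

-14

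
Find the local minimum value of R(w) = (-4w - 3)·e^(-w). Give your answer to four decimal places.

-3.1152

Differentiating with the product rule gives R'(w) = (4w - 1)·e^(-w). Since e^(-w) > 0, the only critical point is w = 1/4.
R''(1/4) has the same sign as 4 > 0, so this is a local minimum.
R(1/4) = (-4)·e^(-1/4) ≈ -3.1152.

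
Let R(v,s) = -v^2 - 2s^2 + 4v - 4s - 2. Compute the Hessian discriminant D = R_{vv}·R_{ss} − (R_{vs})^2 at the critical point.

∂R/∂v = -2v + 4 = 0 and ∂R/∂s = -4s - 4 = 0, so (v, s) = (2, -1).
The Hessian has R_{vv} = -2, R_{ss} = -4, R_{vs} = 0, giving D = 8 > 0 with R_{vv} < 0, so the point is a local maximum.
D = (-2)·(-4) − (0)^2 = 8.

8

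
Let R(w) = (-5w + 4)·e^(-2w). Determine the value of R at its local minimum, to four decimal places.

-0.1857

R'(w) = (-5)·e^(-2w) + (-5w + 4)·(-2)·e^(-2w) = (10w - 13)·e^(-2w). Since e^(-2w) > 0, the only critical point is w = 13/10.
R''(13/10) has the same sign as 10 > 0, so this is a local minimum.
R(13/10) = (-5/2)·e^(-13/5) ≈ -0.1857.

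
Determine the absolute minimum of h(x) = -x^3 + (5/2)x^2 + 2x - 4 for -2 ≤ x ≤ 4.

-20

The derivative is -3x^2 + 5x + 2, which vanishes at x = -1/3 and x = 2.
Evaluating at the critical points and endpoints: h(-2) = 10, h(-1/3) = -235/54, h(2) = 2, h(4) = -20.
The minimum over the interval is -20, attained at x = 4.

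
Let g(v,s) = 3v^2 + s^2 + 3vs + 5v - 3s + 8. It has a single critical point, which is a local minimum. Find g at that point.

-73/3

∂g/∂v = 6v + 3s + 5 = 0 and ∂g/∂s = 3v + 2s - 3 = 0, so (v, s) = (-19/3, 11).
The Hessian has g_{vv} = 6, g_{ss} = 2, g_{vs} = 3, giving D = 3 > 0 with g_{vv} > 0, so the point is a local minimum.
g(-19/3, 11) = -73/3.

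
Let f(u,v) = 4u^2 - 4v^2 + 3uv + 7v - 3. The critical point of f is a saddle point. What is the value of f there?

∂f/∂u = 8u + 3v = 0 and ∂f/∂v = 3u - 8v + 7 = 0, so (u, v) = (-21/73, 56/73).
The Hessian has f_{uu} = 8, f_{vv} = -8, f_{uv} = 3, giving D = -73 < 0, so the point is a saddle point.
f(-21/73, 56/73) = -23/73.

-23/73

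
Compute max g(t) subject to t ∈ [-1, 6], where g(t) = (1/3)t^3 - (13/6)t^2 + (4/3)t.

2

The derivative is t^2 - (13/3)t + 4/3, which vanishes at t = 1/3 and t = 4.
Compare values at every candidate in [-1, 6]: g(-1) = -23/6, g(1/3) = 35/162, g(4) = -8, g(6) = 2.
So the maximum is g(6) = 2.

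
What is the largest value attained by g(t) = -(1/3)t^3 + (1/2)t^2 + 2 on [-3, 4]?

31/2

Differentiating, g'(t) = -t^2 + t; which vanishes at t = 0 and t = 1.
Evaluating at the critical points and endpoints: g(-3) = 31/2, g(0) = 2, g(1) = 13/6, g(4) = -34/3.
So the maximum is g(-3) = 31/2.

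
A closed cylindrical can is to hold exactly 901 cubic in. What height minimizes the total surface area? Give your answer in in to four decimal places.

10.4684

With radius r and height h, πr²h = 901 so h = 901/(πr²), and S(r) = 2πr² + 2πrh = 2πr² + 2·901/r.
S'(r) = 4πr − 2·901/r² = 0 ⇒ r³ = 901/(2π), so r ≈ 5.2342 and h = 2r ≈ 10.4684.
S''(r) = 4π + 4·901/r³ > 0, so this is the minimum; S ≈ 516.4137.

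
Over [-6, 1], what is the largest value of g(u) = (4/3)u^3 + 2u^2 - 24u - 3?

The derivative is 4u^2 + 4u - 24, whose only zero in [-6, 1] is u = -3.
Compare values at every candidate in [-6, 1]: g(-6) = -75,  g(-3) = 51,  g(1) = -71/3.
So the maximum is g(-3) = 51.

51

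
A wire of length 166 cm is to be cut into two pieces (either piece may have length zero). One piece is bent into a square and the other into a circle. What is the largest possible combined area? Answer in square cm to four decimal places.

Let x be the length used for the square. Square side x/4; circle radius (166−x)/(2π).
A(x) = (x/4)² + π·((166−x)/(2π))² = x²/16 + (166−x)²/(4π) for 0 ≤ x ≤ 166. A'(x) = x/8 − (166−x)/(2π) = 0 gives x = 4·166/(π+4) ≈ 92.9765.
A'' > 0, so the interior critical point is a minimum; the maximum is at an endpoint. A(0) = 2192.8368 and A(166) = 1722.2500, so the largest area is 2192.8368.

2192.8368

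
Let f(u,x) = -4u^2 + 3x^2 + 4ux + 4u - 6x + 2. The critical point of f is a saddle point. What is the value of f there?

∂f/∂u = -8u + 4x + 4 = 0 and ∂f/∂x = 4u + 6x - 6 = 0, so (u, x) = (3/4, 1/2).
The Hessian has f_{uu} = -8, f_{xx} = 6, f_{ux} = 4, giving D = -64 < 0, so the point is a saddle point.
f(3/4, 1/2) = 2.

2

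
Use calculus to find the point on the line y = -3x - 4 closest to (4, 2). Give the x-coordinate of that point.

-7/5

Minimize D(x)^2 = (x - 4)^2 + (-3x - 6)^2.
d/dx[D^2] = 2(x - 4) + 2·(-3)·(-3x - 6) = 0 ⇒ x = -7/5.
Then y = 1/5 and the distance is √(162/5) ≈ 5.6921.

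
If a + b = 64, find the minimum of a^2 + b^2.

2048

With a + b = 64, a^2 + b^2 = a^2 + (64 − a)^2.
The derivative 2a − 2(64 − a) = 4a − 128 vanishes at a = 32; second derivative 4 > 0, a minimum.
The minimum is 2·(32)^2 = 2048.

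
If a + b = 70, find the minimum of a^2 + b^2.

2450

With a + b = 70, a^2 + b^2 = a^2 + (70 − a)^2.
The derivative 2a − 2(70 − a) = 4a − 140 vanishes at a = 35; second derivative 4 > 0, a minimum.
The minimum is 2·(35)^2 = 2450.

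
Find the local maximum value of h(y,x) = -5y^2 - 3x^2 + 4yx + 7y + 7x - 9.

48/11

∂h/∂y = -10y + 4x + 7 = 0 and ∂h/∂x = 4y - 6x + 7 = 0, so (y, x) = (35/22, 49/22).
The Hessian has h_{yy} = -10, h_{xx} = -6, h_{yx} = 4, giving D = 44 > 0 with h_{yy} < 0, so the point is a local maximum.
h(35/22, 49/22) = 48/11.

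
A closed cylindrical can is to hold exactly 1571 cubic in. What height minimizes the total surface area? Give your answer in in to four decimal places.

12.5998

With radius r and height h, πr²h = 1571 so h = 1571/(πr²), and S(r) = 2πr² + 2πrh = 2πr² + 2·1571/r.
S'(r) = 4πr − 2·1571/r² = 0 ⇒ r³ = 1571/(2π), so r ≈ 6.2999 and h = 2r ≈ 12.5998.
S''(r) = 4π + 4·1571/r³ > 0, so this is the minimum; S ≈ 748.1098.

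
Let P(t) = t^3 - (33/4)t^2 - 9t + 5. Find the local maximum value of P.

P'(t) = 3t^2 - (33/2)t - 9 = 0 at t = -1/2, 6.
P''(t) = 6t - 33/2. P''(-1/2) = -39/2 < 0 ⇒ local maximum; P''(6) = 39/2 > 0 ⇒ local minimum.
So the local maximum value is P(-1/2) = 117/16.

117/16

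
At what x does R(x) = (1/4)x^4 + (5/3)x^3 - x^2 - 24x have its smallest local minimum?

Critical points: R'(x) = x^3 + 5x^2 - 2x - 24 vanishes at x = -4, -3, 2.
Second-derivative test with R''(x) = 3x^2 + 10x - 2: R''(-4) = 6 > 0 ⇒ local minimum; R''(-3) = -5 < 0 ⇒ local maximum; R''(2) = 30 > 0 ⇒ local minimum.
The smallest local minimum is R(2) = -104/3.

2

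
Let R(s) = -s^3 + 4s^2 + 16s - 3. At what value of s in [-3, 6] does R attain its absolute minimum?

Differentiating, R'(s) = -3s^2 + 8s + 16; which vanishes at s = -4/3 and s = 4.
Compare values at every candidate in [-3, 6]: R(-3) = 12; R(-4/3) = -401/27; R(4) = 61; R(6) = 21.
Hence the absolute minimum is -401/27 at s = -4/3.

-4/3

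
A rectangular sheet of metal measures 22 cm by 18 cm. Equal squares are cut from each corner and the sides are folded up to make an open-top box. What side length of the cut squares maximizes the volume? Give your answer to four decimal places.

With cut size x, the volume is V(x) = x(22 − 2x)(18 − 2x) for 0 < x < 9.
V'(x) = 12x^2 − 160x + 396. Setting V'(x) = 0 gives x ≈ 3.2837 (the root in (0, 9)).
V''(x) = 24x − 160 is negative there, so this is the maximum; V ≈ 579.3588.

3.2837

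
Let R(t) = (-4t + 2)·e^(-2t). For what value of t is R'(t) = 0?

1

R'(t) = (-4)·e^(-2t) + (-4t + 2)·(-2)·e^(-2t) = (8t - 8)·e^(-2t). Since e^(-2t) > 0, the only critical point is t = 1.
R''(1) has the same sign as 8 > 0, so this is a local minimum.
R(1) = (-2)·e^(-2) ≈ -0.2707.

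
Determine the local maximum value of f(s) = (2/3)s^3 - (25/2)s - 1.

f'(s) = 2s^2 - 25/2 = 0 at s = -5/2, 5/2.
f''(s) = 4s. f''(-5/2) = -10 < 0 ⇒ local maximum; f''(5/2) = 10 > 0 ⇒ local minimum.
The local maximum is f(-5/2) = 119/6.

119/6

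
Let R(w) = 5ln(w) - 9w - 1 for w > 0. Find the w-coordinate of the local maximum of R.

R'(w) = 5/w − 9 = 0 gives w = 5/9.
R''(w) = -5/w², which is negative for w > 0, so this is a local maximum.
R(5/9) = 5·ln(5/9) - 5 - 1 ≈ -8.9389.

5/9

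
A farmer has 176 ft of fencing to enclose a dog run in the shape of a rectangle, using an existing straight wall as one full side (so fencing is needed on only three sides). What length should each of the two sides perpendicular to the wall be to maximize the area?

44

Let the sides perpendicular to the wall have length x and the parallel side y, so 2x + y = 176 and the area is A = xy = x(176 − 2x).
A'(x) = 176 − 4x = 0 gives x = 44, and A''(x) = −4 < 0 confirms a maximum.
Then y = 176 − 2·44 = 88 and A = 3872.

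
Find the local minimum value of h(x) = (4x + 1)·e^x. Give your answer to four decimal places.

h'(x) = 4·e^x + (4x + 1)·1·e^x = (4x + 5)·e^x. Since e^x > 0, the only critical point is x = -5/4.
h''(-5/4) has the same sign as 4 > 0, so this is a local minimum.
h(-5/4) = (-4)·e^(-5/4) ≈ -1.1460.

-1.1460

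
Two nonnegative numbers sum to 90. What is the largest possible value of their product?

2025

With x + y = 90, the product is P(x) = x(90 − x).
P'(x) = 90 − 2x = 0 gives x = 45; P'' = −2 < 0, so this is the maximum.
P = 45·45 = 2025.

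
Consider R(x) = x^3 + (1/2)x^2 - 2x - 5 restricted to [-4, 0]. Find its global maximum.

The derivative is 3x^2 + x - 2, whose only zero in [-4, 0] is x = -1.
Evaluating at the critical points and endpoints: R(-4) = -53,  R(-1) = -7/2,  R(0) = -5.
So the maximum is R(-1) = -7/2.

-7/2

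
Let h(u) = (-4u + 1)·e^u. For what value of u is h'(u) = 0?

-3/4

h'(u) = (-4)·e^u + (-4u + 1)·1·e^u = (-4u - 3)·e^u. Since e^u > 0, the only critical point is u = -3/4.
h''(-3/4) has the same sign as -4 < 0, so this is a local maximum.
h(-3/4) = (4)·e^(-3/4) ≈ 1.8895.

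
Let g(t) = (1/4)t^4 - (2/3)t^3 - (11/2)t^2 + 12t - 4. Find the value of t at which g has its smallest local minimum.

-3

g'(t) = t^3 - 2t^2 - 11t + 12. Setting g'(t) = 0 gives t ∈ {-3, 1, 4}.
Second-derivative test with g''(t) = 3t^2 - 4t - 11: g''(-3) = 28 > 0 ⇒ local minimum; g''(1) = -12 < 0 ⇒ local maximum; g''(4) = 21 > 0 ⇒ local minimum.
Thus g has its smallest local minimum at t = -3, with value -205/4.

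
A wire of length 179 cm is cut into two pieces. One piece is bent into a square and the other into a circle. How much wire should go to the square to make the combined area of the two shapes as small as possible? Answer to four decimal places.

100.2577

Let x be the length used for the square. Square side x/4; circle radius (179−x)/(2π).
A(x) = (x/4)² + π·((179−x)/(2π))² = x²/16 + (179−x)²/(4π) for 0 ≤ x ≤ 179. A'(x) = x/8 − (179−x)/(2π) = 0 gives x = 4·179/(π+4) ≈ 100.2577.
A'' = 1/8 + 1/(2π) > 0, so this gives the minimum combined area; x ≈ 100.2577 cm to the square.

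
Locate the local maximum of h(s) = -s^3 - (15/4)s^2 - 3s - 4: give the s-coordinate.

-1/2

Critical points: h'(s) = -3s^2 - (15/2)s - 3 vanishes at s = -2, -1/2.
Since h''(s) = -6s - 15/2, we get h''(-2) = 9/2 > 0 ⇒ local minimum; h''(-1/2) = -9/2 < 0 ⇒ local maximum.
Thus h has its local maximum at s = -1/2, with value -53/16.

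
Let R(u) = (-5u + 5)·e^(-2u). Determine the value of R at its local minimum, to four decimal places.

By the product rule, R'(u) = (10u - 15)·e^(-2u). Since e^(-2u) > 0, the only critical point is u = 3/2.
R''(3/2) has the same sign as 10 > 0, so this is a local minimum.
R(3/2) = (-5/2)·e^(-3) ≈ -0.1245.

-0.1245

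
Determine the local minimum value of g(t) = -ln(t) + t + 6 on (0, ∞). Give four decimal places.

7.0000

g'(t) = -1/t + 1 = 0 gives t = 1.
g''(t) = 1/t², which is positive for t > 0, so this is a local minimum.
g(1) = -1·ln(1) + 1 + 6 ≈ 7.0000.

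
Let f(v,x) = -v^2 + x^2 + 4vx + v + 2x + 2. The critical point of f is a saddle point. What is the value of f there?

∂f/∂v = -2v + 4x + 1 = 0 and ∂f/∂x = 4v + 2x + 2 = 0, so (v, x) = (-3/10, -2/5).
The Hessian has f_{vv} = -2, f_{xx} = 2, f_{vx} = 4, giving D = -20 < 0, so the point is a saddle point.
f(-3/10, -2/5) = 29/20.

29/20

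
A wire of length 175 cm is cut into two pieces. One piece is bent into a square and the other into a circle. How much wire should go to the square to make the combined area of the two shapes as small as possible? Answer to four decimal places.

98.0174

Let x be the length used for the square. Square side x/4; circle radius (175−x)/(2π).
A(x) = (x/4)² + π·((175−x)/(2π))² = x²/16 + (175−x)²/(4π) for 0 ≤ x ≤ 175. A'(x) = x/8 − (175−x)/(2π) = 0 gives x = 4·175/(π+4) ≈ 98.0174.
A'' = 1/8 + 1/(2π) > 0, so this gives the minimum combined area; x ≈ 98.0174 cm to the square.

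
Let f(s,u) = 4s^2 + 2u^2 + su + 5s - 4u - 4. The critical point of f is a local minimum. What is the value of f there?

∂f/∂s = 8s + u + 5 = 0 and ∂f/∂u = s + 4u - 4 = 0, so (s, u) = (-24/31, 37/31).
The Hessian has f_{ss} = 8, f_{uu} = 4, f_{su} = 1, giving D = 31 > 0 with f_{ss} > 0, so the point is a local minimum.
f(-24/31, 37/31) = -258/31.

-258/31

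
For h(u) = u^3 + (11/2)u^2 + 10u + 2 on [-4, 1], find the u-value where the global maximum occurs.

1

The derivative is 3u^2 + 11u + 10, which vanishes at u = -2 and u = -5/3.
Compare values at every candidate in [-4, 1]: h(-4) = -14; h(-2) = -4; h(-5/3) = -217/54; h(1) = 37/2.
Hence the absolute maximum is 37/2 at u = 1.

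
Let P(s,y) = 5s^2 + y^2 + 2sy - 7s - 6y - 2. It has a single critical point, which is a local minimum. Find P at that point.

∂P/∂s = 10s + 2y - 7 = 0 and ∂P/∂y = 2s + 2y - 6 = 0, so (s, y) = (1/8, 23/8).
The Hessian has P_{ss} = 10, P_{yy} = 2, P_{sy} = 2, giving D = 16 > 0 with P_{ss} > 0, so the point is a local minimum.
P(1/8, 23/8) = -177/16.

-177/16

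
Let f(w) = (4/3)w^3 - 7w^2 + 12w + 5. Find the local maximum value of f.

47/4

f'(w) = 4w^2 - 14w + 12 = 0 at w = 3/2, 2.
f''(w) = 8w - 14. f''(3/2) = -2 < 0 ⇒ local maximum; f''(2) = 2 > 0 ⇒ local minimum.
So the local maximum value is f(3/2) = 47/4.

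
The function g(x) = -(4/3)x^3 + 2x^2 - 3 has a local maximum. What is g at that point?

Critical points: g'(x) = -4x^2 + 4x vanishes at x = 0, 1.
Since g''(x) = -8x + 4, we get g''(0) = 4 > 0 ⇒ local minimum; g''(1) = -4 < 0 ⇒ local maximum.
Thus g has its local maximum at x = 1, with value -7/3.

-7/3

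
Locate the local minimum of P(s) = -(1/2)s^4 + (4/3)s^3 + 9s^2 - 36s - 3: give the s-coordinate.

P'(s) = -2s^3 + 4s^2 + 18s - 36 = 0 at s = -3, 2, 3.
P''(s) = -6s^2 + 8s + 18. P''(-3) = -60 < 0 ⇒ local maximum; P''(2) = 10 > 0 ⇒ local minimum; P''(3) = -12 < 0 ⇒ local maximum.
Thus P has its local minimum at s = 2, with value -109/3.

2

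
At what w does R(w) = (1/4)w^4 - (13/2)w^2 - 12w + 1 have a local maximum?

Critical points: R'(w) = w^3 - 13w - 12 vanishes at w = -3, -1, 4.
Second-derivative test with R''(w) = 3w^2 - 13: R''(-3) = 14 > 0 ⇒ local minimum; R''(-1) = -10 < 0 ⇒ local maximum; R''(4) = 35 > 0 ⇒ local minimum.
Thus R has its local maximum at w = -1, with value 27/4.

-1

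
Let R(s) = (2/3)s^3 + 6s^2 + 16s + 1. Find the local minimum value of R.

-37/3

Critical points: R'(s) = 2s^2 + 12s + 16 vanishes at s = -4, -2.
Second-derivative test with R''(s) = 4s + 12: R''(-4) = -4 < 0 ⇒ local maximum; R''(-2) = 4 > 0 ⇒ local minimum.
Thus R has its local minimum at s = -2, with value -37/3.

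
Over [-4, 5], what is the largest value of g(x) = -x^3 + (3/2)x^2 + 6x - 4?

Differentiating, g'(x) = -3x^2 + 3x + 6; which vanishes at x = -1 and x = 2.
Compare values at every candidate in [-4, 5]: g(-4) = 60,  g(-1) = -15/2,  g(2) = 6,  g(5) = -123/2.
Hence the absolute maximum is 60 at x = -4.

60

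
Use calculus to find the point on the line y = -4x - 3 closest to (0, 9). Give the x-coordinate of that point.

-48/17

Minimize D(x)^2 = (x + 0)^2 + (-4x - 12)^2.
d/dx[D^2] = 2(x + 0) + 2·(-4)·(-4x - 12) = 0 ⇒ x = -48/17.
Then y = 141/17 and the distance is √(144/17) ≈ 2.9104.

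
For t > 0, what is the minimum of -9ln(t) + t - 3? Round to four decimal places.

-13.7750

f'(t) = -9/t + 1 = 0 gives t = 9.
f''(t) = 9/t², which is positive for t > 0, so this is a local minimum.
f(9) = -9·ln(9) + 9 - 3 ≈ -13.7750.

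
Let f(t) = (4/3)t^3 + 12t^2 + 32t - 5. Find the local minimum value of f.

f'(t) = 4t^2 + 24t + 32 = 0 at t = -4, -2.
f''(t) = 8t + 24. f''(-4) = -8 < 0 ⇒ local maximum; f''(-2) = 8 > 0 ⇒ local minimum.
The local minimum is f(-2) = -95/3.

-95/3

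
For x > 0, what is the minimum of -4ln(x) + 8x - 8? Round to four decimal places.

-1.2274

h'(x) = -4/x + 8 = 0 gives x = 1/2.
h''(x) = 4/x², which is positive for x > 0, so this is a local minimum.
h(1/2) = -4·ln(1/2) + 4 - 8 ≈ -1.2274.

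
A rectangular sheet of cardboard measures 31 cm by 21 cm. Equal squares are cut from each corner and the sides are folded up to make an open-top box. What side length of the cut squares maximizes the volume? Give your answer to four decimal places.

With cut size x, the volume is V(x) = x(31 − 2x)(21 − 2x) for 0 < x < 10.5.
V'(x) = 12x^2 − 208x + 651. Setting V'(x) = 0 gives x ≈ 4.0993 (the root in (0, 10.5)).
V''(x) = 24x − 208 is negative there, so this is the maximum; V ≈ 1196.5440.

4.0993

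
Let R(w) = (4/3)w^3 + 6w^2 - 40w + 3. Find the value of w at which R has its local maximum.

R'(w) = 4w^2 + 12w - 40 = 0 at w = -5, 2.
R''(w) = 8w + 12. R''(-5) = -28 < 0 ⇒ local maximum; R''(2) = 28 > 0 ⇒ local minimum.
So the local maximum value is R(-5) = 559/3.

-5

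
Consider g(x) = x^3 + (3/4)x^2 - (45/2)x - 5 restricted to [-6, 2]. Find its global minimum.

-59

g'(x) = 3x^2 + (3/2)x - 45/2, whose only zero in [-6, 2] is x = -3.
Candidates: g(-6) = -59,  g(-3) = 169/4,  g(2) = -39.
Hence the absolute minimum is -59 at x = -6.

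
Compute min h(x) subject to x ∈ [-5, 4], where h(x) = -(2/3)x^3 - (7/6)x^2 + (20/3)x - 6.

-122/3

h'(x) = -2x^2 - (7/3)x + 20/3, which vanishes at x = -5/2 and x = 4/3.
Evaluating at the critical points and endpoints: h(-5) = 89/6,  h(-5/2) = -469/24,  h(4/3) = -62/81,  h(4) = -122/3.
Hence the absolute minimum is -122/3 at x = 4.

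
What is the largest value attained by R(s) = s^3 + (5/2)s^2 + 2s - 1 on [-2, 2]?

The derivative is 3s^2 + 5s + 2, which vanishes at s = -1 and s = -2/3.
Evaluating at the critical points and endpoints: R(-2) = -3, R(-1) = -3/2, R(-2/3) = -41/27, R(2) = 21.
So the maximum is R(2) = 21.

21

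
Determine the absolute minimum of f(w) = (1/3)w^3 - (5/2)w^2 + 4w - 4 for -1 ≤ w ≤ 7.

-65/6

f'(w) = w^2 - 5w + 4, which vanishes at w = 1 and w = 4.
Candidates: f(-1) = -65/6, f(1) = -13/6, f(4) = -20/3, f(7) = 95/6.
The minimum over the interval is -65/6, attained at w = -1.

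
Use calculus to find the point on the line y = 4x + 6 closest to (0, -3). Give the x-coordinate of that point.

Minimize D(x)^2 = (x + 0)^2 + (4x + 9)^2.
d/dx[D^2] = 2(x + 0) + 2·4·(4x + 9) = 0 ⇒ x = -36/17.
Then y = -42/17 and the distance is √(81/17) ≈ 2.1828.

-36/17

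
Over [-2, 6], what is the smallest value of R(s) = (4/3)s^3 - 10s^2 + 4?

-238/3

Differentiating, R'(s) = 4s^2 - 20s; which vanishes at s = 0 and s = 5.
Candidates: R(-2) = -140/3, R(0) = 4, R(5) = -238/3, R(6) = -68.
So the minimum is R(5) = -238/3.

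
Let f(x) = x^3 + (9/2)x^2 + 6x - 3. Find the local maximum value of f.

-5

f'(x) = 3x^2 + 9x + 6 = 0 at x = -2, -1.
f''(x) = 6x + 9. f''(-2) = -3 < 0 ⇒ local maximum; f''(-1) = 3 > 0 ⇒ local minimum.
The local maximum is f(-2) = -5.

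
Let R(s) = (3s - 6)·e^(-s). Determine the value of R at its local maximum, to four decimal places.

By the product rule, R'(s) = (-3s + 9)·e^(-s). Since e^(-s) > 0, the only critical point is s = 3.
R''(3) has the same sign as -3 < 0, so this is a local maximum.
R(3) = (3)·e^(-3) ≈ 0.1494.

0.1494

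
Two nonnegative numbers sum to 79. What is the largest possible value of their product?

With x + y = 79, the product is P(x) = x(79 − x).
P'(x) = 79 − 2x = 0 gives x = 79/2; P'' = −2 < 0, so this is the maximum.
P = 79/2·79/2 = 6241/4.

6241/4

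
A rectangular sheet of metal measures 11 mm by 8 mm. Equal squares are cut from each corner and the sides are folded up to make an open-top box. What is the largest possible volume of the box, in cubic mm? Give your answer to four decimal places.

With cut size x, the volume is V(x) = x(11 − 2x)(8 − 2x) for 0 < x < 4.
V'(x) = 12x^2 − 76x + 88. Setting V'(x) = 0 gives x ≈ 1.5252 (the root in (0, 4)).
V''(x) = 24x − 76 is negative there, so this is the maximum; V ≈ 60.0126.

60.0126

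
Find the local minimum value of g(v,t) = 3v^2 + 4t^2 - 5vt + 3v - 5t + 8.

∂g/∂v = 6v - 5t + 3 = 0 and ∂g/∂t = -5v + 8t - 5 = 0, so (v, t) = (1/23, 15/23).
The Hessian has g_{vv} = 6, g_{tt} = 8, g_{vt} = -5, giving D = 23 > 0 with g_{vv} > 0, so the point is a local minimum.
g(1/23, 15/23) = 148/23.

148/23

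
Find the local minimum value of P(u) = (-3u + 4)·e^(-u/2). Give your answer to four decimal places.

-1.1333

By the product rule, P'(u) = ((3/2)u - 5)·e^(-u/2). Since e^(-u/2) > 0, the only critical point is u = 10/3.
P''(10/3) has the same sign as 3/2 > 0, so this is a local minimum.
P(10/3) = (-6)·e^(-5/3) ≈ -1.1333.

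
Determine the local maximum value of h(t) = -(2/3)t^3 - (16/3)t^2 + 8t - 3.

-19/81

h'(t) = -2t^2 - (32/3)t + 8 = 0 at t = -6, 2/3.
Since h''(t) = -4t - 32/3, we get h''(-6) = 40/3 > 0 ⇒ local minimum; h''(2/3) = -40/3 < 0 ⇒ local maximum.
Thus h has its local maximum at t = 2/3, with value -19/81.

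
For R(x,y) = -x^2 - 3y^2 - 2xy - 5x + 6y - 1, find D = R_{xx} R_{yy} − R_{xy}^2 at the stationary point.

8

∂R/∂x = -2x - 2y - 5 = 0 and ∂R/∂y = -2x - 6y + 6 = 0, so (x, y) = (-21/4, 11/4).
The Hessian has R_{xx} = -2, R_{yy} = -6, R_{xy} = -2, giving D = 8 > 0 with R_{xx} < 0, so the point is a local maximum.
D = (-2)·(-6) − (-2)^2 = 8.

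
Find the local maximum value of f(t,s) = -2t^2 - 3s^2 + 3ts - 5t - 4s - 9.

32/15

∂f/∂t = -4t + 3s - 5 = 0 and ∂f/∂s = 3t - 6s - 4 = 0, so (t, s) = (-14/5, -31/15).
The Hessian has f_{tt} = -4, f_{ss} = -6, f_{ts} = 3, giving D = 15 > 0 with f_{tt} < 0, so the point is a local maximum.
f(-14/5, -31/15) = 32/15.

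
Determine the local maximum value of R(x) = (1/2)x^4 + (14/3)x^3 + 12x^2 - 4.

37/2

Critical points: R'(x) = 2x^3 + 14x^2 + 24x vanishes at x = -4, -3, 0.
R''(x) = 6x^2 + 28x + 24. R''(-4) = 8 > 0 ⇒ local minimum; R''(-3) = -6 < 0 ⇒ local maximum; R''(0) = 24 > 0 ⇒ local minimum.
Thus R has its local maximum at x = -3, with value 37/2.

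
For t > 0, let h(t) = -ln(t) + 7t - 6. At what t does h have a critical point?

h'(t) = -1/t + 7 = 0 gives t = 1/7.
h''(t) = 1/t², which is positive for t > 0, so this is a local minimum.
h(1/7) = -1·ln(1/7) + 1 - 6 ≈ -3.0541.

1/7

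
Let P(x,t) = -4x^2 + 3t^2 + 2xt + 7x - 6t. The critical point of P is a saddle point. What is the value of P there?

∂P/∂x = -8x + 2t + 7 = 0 and ∂P/∂t = 2x + 6t - 6 = 0, so (x, t) = (27/26, 17/26).
The Hessian has P_{xx} = -8, P_{tt} = 6, P_{xt} = 2, giving D = -52 < 0, so the point is a saddle point.
P(27/26, 17/26) = 87/52.

87/52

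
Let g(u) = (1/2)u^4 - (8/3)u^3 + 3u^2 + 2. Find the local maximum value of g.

Critical points: g'(u) = 2u^3 - 8u^2 + 6u vanishes at u = 0, 1, 3.
Second-derivative test with g''(u) = 6u^2 - 16u + 6: g''(0) = 6 > 0 ⇒ local minimum; g''(1) = -4 < 0 ⇒ local maximum; g''(3) = 12 > 0 ⇒ local minimum.
The local maximum is g(1) = 17/6.

17/6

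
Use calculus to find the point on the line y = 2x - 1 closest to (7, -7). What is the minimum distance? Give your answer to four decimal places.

8.9443

Minimize D(x)^2 = (x - 7)^2 + (2x + 6)^2.
d/dx[D^2] = 2(x - 7) + 2·2·(2x + 6) = 0 ⇒ x = -1.
Then y = -3 and the distance is √(80) ≈ 8.9443.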